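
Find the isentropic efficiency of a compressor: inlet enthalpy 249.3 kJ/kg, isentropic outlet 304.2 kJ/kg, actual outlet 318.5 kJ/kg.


dh_ideal = 304.2 - 249.3 = 54.9 kJ/kg
dh_actual = 318.5 - 249.3 = 69.2 kJ/kg
eta_s = dh_ideal / dh_actual = 54.9 / 69.2
eta_s = 0.7934

0.7934


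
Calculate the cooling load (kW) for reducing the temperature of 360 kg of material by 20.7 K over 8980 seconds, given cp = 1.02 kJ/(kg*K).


Q = m * cp * dT / t
Q = 360 * 1.02 * 20.7 / 8980
Q = 0.846 kW

0.846


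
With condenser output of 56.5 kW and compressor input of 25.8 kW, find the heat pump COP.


COP_hp = Q_cond / W
COP_hp = 56.5 / 25.8
COP_hp = 2.19

2.19


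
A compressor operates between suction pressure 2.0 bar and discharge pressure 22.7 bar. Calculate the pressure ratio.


PR = P_high / P_low
PR = 22.7 / 2.0
PR = 11.35

11.35


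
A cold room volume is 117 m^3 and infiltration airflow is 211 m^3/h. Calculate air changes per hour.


ACH = flow / volume
ACH = 211 / 117
ACH = 1.803

1.803


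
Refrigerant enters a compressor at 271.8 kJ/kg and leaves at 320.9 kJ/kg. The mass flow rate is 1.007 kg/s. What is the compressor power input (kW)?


dh = 320.9 - 271.8 = 49.1 kJ/kg
W = m_dot * dh = 1.007 * 49.1 = 49.44 kW

49.44


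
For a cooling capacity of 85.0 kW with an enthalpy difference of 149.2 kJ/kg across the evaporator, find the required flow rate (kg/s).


m_dot = Q / dh
m_dot = 85.0 / 149.2
m_dot = 0.5697 kg/s

0.5697


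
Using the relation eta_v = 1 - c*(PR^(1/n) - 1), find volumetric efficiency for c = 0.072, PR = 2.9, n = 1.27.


PR^(1/n) = 2.9^(1/1.27) = 2.31255948
eta_v = 1 - 0.072 * (2.31255948 - 1)
eta_v = 0.9055

0.9055


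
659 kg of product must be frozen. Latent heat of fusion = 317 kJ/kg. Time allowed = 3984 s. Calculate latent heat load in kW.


Q_lat = m * h_fg / t
Q_lat = 659 * 317 / 3984
Q_lat = 52.44 kW

52.44


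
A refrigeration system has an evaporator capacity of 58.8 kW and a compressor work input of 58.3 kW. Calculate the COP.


COP = Q_evap / W
COP = 58.8 / 58.3
COP = 1.009

1.009


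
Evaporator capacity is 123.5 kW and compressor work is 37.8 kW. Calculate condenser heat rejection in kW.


Q_cond = Q_evap + W
Q_cond = 123.5 + 37.8
Q_cond = 161.3 kW

161.3


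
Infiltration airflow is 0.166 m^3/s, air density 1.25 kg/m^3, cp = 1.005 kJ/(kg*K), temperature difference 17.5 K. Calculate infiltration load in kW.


Q = V_dot * rho * cp * dT
Q = 0.166 * 1.25 * 1.005 * 17.5
Q = 3.649 kW

3.649


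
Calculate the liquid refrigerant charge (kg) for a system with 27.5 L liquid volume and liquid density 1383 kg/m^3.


Charge = V * rho / 1000
Charge = 27.5 * 1383 / 1000
Charge = 38.03 kg

38.03


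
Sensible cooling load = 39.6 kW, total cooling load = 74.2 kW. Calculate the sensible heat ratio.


SHR = Q_sensible / Q_total
SHR = 39.6 / 74.2
SHR = 0.534

0.534


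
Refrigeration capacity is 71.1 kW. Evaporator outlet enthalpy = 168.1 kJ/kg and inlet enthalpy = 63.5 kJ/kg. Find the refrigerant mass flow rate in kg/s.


dh = 168.1 - 63.5 = 104.6 kJ/kg
m_dot = Q / dh = 71.1 / 104.6 = 0.6797 kg/s

0.6797


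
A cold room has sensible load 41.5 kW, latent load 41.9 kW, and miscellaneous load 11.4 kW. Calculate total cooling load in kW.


Q_total = Q_s + Q_l + Q_misc
Q_total = 41.5 + 41.9 + 11.4
Q_total = 94.8 kW

94.8


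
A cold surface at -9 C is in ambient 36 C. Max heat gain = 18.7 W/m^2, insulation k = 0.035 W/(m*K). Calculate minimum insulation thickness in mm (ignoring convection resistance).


dT = 36 - (-9) = 45 K
thickness = k * dT / q_max * 1000
thickness = 0.035 * 45 / 18.7 * 1000
thickness = 84.2 mm

84.2


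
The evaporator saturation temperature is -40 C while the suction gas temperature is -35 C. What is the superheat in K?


Superheat = T_suction - T_evap
Superheat = -35 - (-40)
Superheat = 5 K

5


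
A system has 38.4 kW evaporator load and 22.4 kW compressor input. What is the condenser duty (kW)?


Q_cond = Q_evap + W
Q_cond = 38.4 + 22.4
Q_cond = 60.8 kW

60.8


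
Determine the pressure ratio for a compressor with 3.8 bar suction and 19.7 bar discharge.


PR = P_high / P_low
PR = 19.7 / 3.8
PR = 5.184

5.184


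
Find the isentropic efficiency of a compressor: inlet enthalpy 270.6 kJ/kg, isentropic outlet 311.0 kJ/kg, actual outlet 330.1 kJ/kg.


dh_ideal = 311.0 - 270.6 = 40.4 kJ/kg
dh_actual = 330.1 - 270.6 = 59.5 kJ/kg
eta_s = dh_ideal / dh_actual = 40.4 / 59.5
eta_s = 0.679

0.679


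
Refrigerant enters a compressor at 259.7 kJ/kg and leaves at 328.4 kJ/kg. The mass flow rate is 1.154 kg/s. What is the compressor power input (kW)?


dh = 328.4 - 259.7 = 68.7 kJ/kg
W = m_dot * dh = 1.154 * 68.7 = 79.28 kW

79.28


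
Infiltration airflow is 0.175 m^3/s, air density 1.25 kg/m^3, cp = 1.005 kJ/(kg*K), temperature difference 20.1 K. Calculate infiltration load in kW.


Q = V_dot * rho * cp * dT
Q = 0.175 * 1.25 * 1.005 * 20.1
Q = 4.419 kW

4.419


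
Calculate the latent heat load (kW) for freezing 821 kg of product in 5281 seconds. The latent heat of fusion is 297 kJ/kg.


Q_lat = m * h_fg / t
Q_lat = 821 * 297 / 5281
Q_lat = 46.17 kW

46.17


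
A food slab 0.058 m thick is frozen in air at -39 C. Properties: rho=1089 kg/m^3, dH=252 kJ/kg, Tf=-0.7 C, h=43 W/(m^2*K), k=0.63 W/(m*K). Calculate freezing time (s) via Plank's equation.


dT = -0.7 - (-39) = 38.3 K
term1 = a/(2h) = 0.058/(2*43) = 0.0006744186047
term2 = a^2/(8k) = 0.058^2/(8*0.63) = 0.0006674603175
t = rho*dH*1000/dT * (term1 + term2)
t = 1089*252*1000/38.3 * (0.0006744186047 + 0.0006674603175)
t = 9615 s

9615


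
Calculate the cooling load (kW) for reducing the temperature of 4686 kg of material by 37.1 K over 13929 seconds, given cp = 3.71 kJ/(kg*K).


Q = m * cp * dT / t
Q = 4686 * 3.71 * 37.1 / 13929
Q = 46.305 kW

46.305


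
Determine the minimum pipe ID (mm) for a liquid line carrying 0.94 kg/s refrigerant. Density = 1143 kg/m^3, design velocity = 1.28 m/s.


A = m_dot / (rho * v) = 0.94 / (1143 * 1.28) = 0.0006424978128 m^2
d = sqrt(4*A/pi) * 1000
d = 28.6 mm

28.6


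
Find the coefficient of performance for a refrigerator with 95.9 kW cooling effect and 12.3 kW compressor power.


COP = Q_evap / W
COP = 95.9 / 12.3
COP = 7.797

7.797


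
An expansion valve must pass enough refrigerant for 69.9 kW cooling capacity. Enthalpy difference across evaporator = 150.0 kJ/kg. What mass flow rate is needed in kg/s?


m_dot = Q / dh
m_dot = 69.9 / 150.0
m_dot = 0.466 kg/s

0.466


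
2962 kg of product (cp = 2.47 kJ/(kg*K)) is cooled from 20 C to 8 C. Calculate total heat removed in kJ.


dT = 20 - (8) = 12 K
Q = m * cp * dT = 2962 * 2.47 * 12
Q = 87794 kJ

87794


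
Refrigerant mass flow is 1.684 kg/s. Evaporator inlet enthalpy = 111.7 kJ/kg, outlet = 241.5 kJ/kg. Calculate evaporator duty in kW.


dh = 241.5 - 111.7 = 129.8 kJ/kg
Q_evap = m_dot * dh = 1.684 * 129.8
Q_evap = 218.58 kW

218.58


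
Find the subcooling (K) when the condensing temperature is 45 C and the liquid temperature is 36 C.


Subcooling = T_cond - T_liquid
Subcooling = 45 - 36
Subcooling = 9 K

9


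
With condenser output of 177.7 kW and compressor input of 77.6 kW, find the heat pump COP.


COP_hp = Q_cond / W
COP_hp = 177.7 / 77.6
COP_hp = 2.29

2.29


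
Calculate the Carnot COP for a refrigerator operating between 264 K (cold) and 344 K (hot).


dT = 344 - 264 = 80 K
COP_carnot = T_cold / dT = 264 / 80
COP_carnot = 3.3

3.3


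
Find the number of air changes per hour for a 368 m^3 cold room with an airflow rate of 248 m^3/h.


ACH = flow / volume
ACH = 248 / 368
ACH = 0.674

0.674


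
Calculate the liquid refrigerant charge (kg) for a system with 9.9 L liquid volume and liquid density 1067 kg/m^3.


Charge = V * rho / 1000
Charge = 9.9 * 1067 / 1000
Charge = 10.56 kg

10.56


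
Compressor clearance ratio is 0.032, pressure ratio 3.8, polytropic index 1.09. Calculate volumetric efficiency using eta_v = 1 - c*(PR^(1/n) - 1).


PR^(1/n) = 3.8^(1/1.09) = 3.40338873
eta_v = 1 - 0.032 * (3.40338873 - 1)
eta_v = 0.9231

0.9231


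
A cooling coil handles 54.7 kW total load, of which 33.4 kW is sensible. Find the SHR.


SHR = Q_sensible / Q_total
SHR = 33.4 / 54.7
SHR = 0.611

0.611


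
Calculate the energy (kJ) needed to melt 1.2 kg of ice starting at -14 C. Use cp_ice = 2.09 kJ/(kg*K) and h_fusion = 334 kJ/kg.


Sensible heat = cp * dT = 2.09 * 14 = 29.26 kJ/kg
Total per kg = 29.26 + 334 = 363.26 kJ/kg
Q = m * total = 1.2 * 363.26
Q = 435.9 kJ

435.9


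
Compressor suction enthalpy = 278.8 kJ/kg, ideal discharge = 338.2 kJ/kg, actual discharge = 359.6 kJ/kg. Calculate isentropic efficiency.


dh_ideal = 338.2 - 278.8 = 59.4 kJ/kg
dh_actual = 359.6 - 278.8 = 80.8 kJ/kg
eta_s = dh_ideal / dh_actual = 59.4 / 80.8
eta_s = 0.7351

0.7351


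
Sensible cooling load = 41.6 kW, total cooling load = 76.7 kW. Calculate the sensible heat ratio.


SHR = Q_sensible / Q_total
SHR = 41.6 / 76.7
SHR = 0.542

0.542


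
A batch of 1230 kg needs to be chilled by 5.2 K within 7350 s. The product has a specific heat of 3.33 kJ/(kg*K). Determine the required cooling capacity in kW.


Q = m * cp * dT / t
Q = 1230 * 3.33 * 5.2 / 7350
Q = 2.898 kW

2.898


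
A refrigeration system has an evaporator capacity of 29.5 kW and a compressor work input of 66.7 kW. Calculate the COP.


COP = Q_evap / W
COP = 29.5 / 66.7
COP = 0.442

0.442


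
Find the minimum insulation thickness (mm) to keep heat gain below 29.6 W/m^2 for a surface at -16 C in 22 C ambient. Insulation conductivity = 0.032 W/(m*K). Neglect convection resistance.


dT = 22 - (-16) = 38 K
thickness = k * dT / q_max * 1000
thickness = 0.032 * 38 / 29.6 * 1000
thickness = 41.1 mm

41.1


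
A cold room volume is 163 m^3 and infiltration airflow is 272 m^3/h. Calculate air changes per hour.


ACH = flow / volume
ACH = 272 / 163
ACH = 1.669

1.669


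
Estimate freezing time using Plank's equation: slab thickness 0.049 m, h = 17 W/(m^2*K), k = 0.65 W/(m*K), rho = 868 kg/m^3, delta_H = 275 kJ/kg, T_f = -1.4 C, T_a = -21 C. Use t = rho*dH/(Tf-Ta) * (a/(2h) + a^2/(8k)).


dT = -1.4 - (-21) = 19.6 K
term1 = a/(2h) = 0.049/(2*17) = 0.001441176471
term2 = a^2/(8k) = 0.049^2/(8*0.65) = 0.0004617307692
t = rho*dH*1000/dT * (term1 + term2)
t = 868*275*1000/19.6 * (0.001441176471 + 0.0004617307692)
t = 23175 s

23175


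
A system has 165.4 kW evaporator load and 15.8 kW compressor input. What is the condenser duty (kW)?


Q_cond = Q_evap + W
Q_cond = 165.4 + 15.8
Q_cond = 181.2 kW

181.2


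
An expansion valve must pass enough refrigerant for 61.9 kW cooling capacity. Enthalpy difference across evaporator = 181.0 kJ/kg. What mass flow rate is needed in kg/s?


m_dot = Q / dh
m_dot = 61.9 / 181.0
m_dot = 0.342 kg/s

0.342


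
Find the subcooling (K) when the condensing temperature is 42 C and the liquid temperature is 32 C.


Subcooling = T_cond - T_liquid
Subcooling = 42 - 32
Subcooling = 10 K

10


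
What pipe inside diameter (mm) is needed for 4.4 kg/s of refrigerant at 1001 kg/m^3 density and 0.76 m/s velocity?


A = m_dot / (rho * v) = 4.4 / (1001 * 0.76) = 0.005783689994 m^2
d = sqrt(4*A/pi) * 1000
d = 85.8 mm

85.8


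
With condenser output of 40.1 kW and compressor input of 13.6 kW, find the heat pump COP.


COP_hp = Q_cond / W
COP_hp = 40.1 / 13.6
COP_hp = 2.949

2.949


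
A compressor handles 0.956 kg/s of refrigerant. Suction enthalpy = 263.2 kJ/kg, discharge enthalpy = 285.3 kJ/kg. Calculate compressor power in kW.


dh = 285.3 - 263.2 = 22.1 kJ/kg
W = m_dot * dh = 0.956 * 22.1 = 21.13 kW

21.13


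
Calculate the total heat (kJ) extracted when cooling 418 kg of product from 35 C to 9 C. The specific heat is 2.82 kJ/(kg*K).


dT = 35 - (9) = 26 K
Q = m * cp * dT = 418 * 2.82 * 26
Q = 30648 kJ

30648


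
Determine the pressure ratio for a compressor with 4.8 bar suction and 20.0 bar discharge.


PR = P_high / P_low
PR = 20.0 / 4.8
PR = 4.167

4.167


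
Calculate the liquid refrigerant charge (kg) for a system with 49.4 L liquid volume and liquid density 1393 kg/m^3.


Charge = V * rho / 1000
Charge = 49.4 * 1393 / 1000
Charge = 68.81 kg

68.81


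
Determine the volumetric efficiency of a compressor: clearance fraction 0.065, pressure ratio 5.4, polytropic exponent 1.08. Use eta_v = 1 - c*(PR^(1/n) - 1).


PR^(1/n) = 5.4^(1/1.08) = 4.76587196
eta_v = 1 - 0.065 * (4.76587196 - 1)
eta_v = 0.7552

0.7552


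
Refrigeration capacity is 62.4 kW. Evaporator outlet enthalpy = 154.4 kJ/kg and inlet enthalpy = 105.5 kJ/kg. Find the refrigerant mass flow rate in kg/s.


dh = 154.4 - 105.5 = 48.9 kJ/kg
m_dot = Q / dh = 62.4 / 48.9 = 1.2761 kg/s

1.2761


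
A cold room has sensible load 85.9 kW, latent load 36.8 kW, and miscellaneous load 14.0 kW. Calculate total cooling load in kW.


Q_total = Q_s + Q_l + Q_misc
Q_total = 85.9 + 36.8 + 14.0
Q_total = 136.7 kW

136.7


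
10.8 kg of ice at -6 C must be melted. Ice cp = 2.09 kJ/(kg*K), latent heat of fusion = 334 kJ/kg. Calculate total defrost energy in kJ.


Sensible heat = cp * dT = 2.09 * 6 = 12.54 kJ/kg
Total per kg = 12.54 + 334 = 346.54 kJ/kg
Q = m * total = 10.8 * 346.54
Q = 3742.6 kJ

3742.6


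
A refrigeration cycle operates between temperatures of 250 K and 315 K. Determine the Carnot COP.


dT = 315 - 250 = 65 K
COP_carnot = T_cold / dT = 250 / 65
COP_carnot = 3.846

3.846


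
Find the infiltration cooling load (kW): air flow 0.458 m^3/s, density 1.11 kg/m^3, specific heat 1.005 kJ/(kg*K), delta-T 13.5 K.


Q = V_dot * rho * cp * dT
Q = 0.458 * 1.11 * 1.005 * 13.5
Q = 6.897 kW

6.897


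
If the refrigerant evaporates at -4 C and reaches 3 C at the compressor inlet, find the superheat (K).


Superheat = T_suction - T_evap
Superheat = 3 - (-4)
Superheat = 7 K

7


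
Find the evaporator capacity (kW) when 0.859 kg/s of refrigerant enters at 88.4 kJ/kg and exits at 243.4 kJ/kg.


dh = 243.4 - 88.4 = 155.0 kJ/kg
Q_evap = m_dot * dh = 0.859 * 155.0
Q_evap = 133.15 kW

133.15


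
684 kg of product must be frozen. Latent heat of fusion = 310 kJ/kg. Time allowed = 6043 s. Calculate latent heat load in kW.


Q_lat = m * h_fg / t
Q_lat = 684 * 310 / 6043
Q_lat = 35.09 kW

35.09


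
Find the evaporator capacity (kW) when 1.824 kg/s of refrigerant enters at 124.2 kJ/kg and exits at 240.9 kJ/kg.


dh = 240.9 - 124.2 = 116.7 kJ/kg
Q_evap = m_dot * dh = 1.824 * 116.7
Q_evap = 212.86 kW

212.86


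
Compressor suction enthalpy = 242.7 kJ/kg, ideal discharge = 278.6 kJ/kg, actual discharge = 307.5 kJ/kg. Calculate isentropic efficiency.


dh_ideal = 278.6 - 242.7 = 35.9 kJ/kg
dh_actual = 307.5 - 242.7 = 64.8 kJ/kg
eta_s = dh_ideal / dh_actual = 35.9 / 64.8
eta_s = 0.554

0.554


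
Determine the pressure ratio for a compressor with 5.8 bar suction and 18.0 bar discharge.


PR = P_high / P_low
PR = 18.0 / 5.8
PR = 3.103

3.103


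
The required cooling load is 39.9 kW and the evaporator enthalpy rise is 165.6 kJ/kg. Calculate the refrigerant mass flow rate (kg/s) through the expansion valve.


m_dot = Q / dh
m_dot = 39.9 / 165.6
m_dot = 0.2409 kg/s

0.2409


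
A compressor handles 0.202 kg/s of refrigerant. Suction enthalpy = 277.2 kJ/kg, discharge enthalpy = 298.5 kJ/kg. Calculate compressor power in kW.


dh = 298.5 - 277.2 = 21.3 kJ/kg
W = m_dot * dh = 0.202 * 21.3 = 4.3 kW

4.3


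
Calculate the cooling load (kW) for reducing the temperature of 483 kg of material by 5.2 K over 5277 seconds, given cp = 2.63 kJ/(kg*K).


Q = m * cp * dT / t
Q = 483 * 2.63 * 5.2 / 5277
Q = 1.252 kW

1.252


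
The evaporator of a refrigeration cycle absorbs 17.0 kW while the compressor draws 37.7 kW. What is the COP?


COP = Q_evap / W
COP = 17.0 / 37.7
COP = 0.451

0.451


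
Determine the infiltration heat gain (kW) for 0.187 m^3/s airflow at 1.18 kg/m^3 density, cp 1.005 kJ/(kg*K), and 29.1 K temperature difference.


Q = V_dot * rho * cp * dT
Q = 0.187 * 1.18 * 1.005 * 29.1
Q = 6.453 kW

6.453


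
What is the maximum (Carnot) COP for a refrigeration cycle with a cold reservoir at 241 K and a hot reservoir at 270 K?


dT = 270 - 241 = 29 K
COP_carnot = T_cold / dT = 241 / 29
COP_carnot = 8.31

8.31


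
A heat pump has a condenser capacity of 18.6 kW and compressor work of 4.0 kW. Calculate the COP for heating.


COP_hp = Q_cond / W
COP_hp = 18.6 / 4.0
COP_hp = 4.65

4.65


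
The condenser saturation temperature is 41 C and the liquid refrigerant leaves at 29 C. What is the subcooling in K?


Subcooling = T_cond - T_liquid
Subcooling = 41 - 29
Subcooling = 12 K

12


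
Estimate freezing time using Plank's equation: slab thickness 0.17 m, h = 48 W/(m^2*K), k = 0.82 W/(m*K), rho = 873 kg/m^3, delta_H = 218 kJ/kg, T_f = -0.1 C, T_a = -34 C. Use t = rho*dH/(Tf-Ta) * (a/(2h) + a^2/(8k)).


dT = -0.1 - (-34) = 33.9 K
term1 = a/(2h) = 0.17/(2*48) = 0.001770833333
term2 = a^2/(8k) = 0.17^2/(8*0.82) = 0.004405487805
t = rho*dH*1000/dT * (term1 + term2)
t = 873*218*1000/33.9 * (0.001770833333 + 0.004405487805)
t = 34674 s

34674


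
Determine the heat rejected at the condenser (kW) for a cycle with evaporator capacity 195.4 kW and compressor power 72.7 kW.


Q_cond = Q_evap + W
Q_cond = 195.4 + 72.7
Q_cond = 268.1 kW

268.1


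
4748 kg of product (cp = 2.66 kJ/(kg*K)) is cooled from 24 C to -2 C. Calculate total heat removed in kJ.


dT = 24 - (-2) = 26 K
Q = m * cp * dT = 4748 * 2.66 * 26
Q = 328372 kJ

328372


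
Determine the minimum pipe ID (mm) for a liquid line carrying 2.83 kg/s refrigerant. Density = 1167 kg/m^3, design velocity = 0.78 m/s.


A = m_dot / (rho * v) = 2.83 / (1167 * 0.78) = 0.003109001824 m^2
d = sqrt(4*A/pi) * 1000
d = 62.9 mm

62.9


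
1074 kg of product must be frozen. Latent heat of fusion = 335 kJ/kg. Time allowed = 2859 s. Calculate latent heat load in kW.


Q_lat = m * h_fg / t
Q_lat = 1074 * 335 / 2859
Q_lat = 125.84 kW

125.84


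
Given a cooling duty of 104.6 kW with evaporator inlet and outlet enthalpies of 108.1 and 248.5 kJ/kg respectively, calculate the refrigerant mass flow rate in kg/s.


dh = 248.5 - 108.1 = 140.4 kJ/kg
m_dot = Q / dh = 104.6 / 140.4 = 0.745 kg/s

0.745


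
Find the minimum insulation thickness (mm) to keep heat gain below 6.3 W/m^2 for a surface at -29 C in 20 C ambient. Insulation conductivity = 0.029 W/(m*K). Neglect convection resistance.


dT = 20 - (-29) = 49 K
thickness = k * dT / q_max * 1000
thickness = 0.029 * 49 / 6.3 * 1000
thickness = 225.6 mm

225.6


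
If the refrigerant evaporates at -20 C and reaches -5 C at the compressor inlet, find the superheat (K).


Superheat = T_suction - T_evap
Superheat = -5 - (-20)
Superheat = 15 K

15


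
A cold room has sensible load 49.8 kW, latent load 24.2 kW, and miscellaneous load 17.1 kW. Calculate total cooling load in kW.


Q_total = Q_s + Q_l + Q_misc
Q_total = 49.8 + 24.2 + 17.1
Q_total = 91.1 kW

91.1


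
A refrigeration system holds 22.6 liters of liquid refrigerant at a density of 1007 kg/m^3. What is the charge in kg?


Charge = V * rho / 1000
Charge = 22.6 * 1007 / 1000
Charge = 22.76 kg

22.76


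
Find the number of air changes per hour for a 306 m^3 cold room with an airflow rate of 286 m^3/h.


ACH = flow / volume
ACH = 286 / 306
ACH = 0.935

0.935


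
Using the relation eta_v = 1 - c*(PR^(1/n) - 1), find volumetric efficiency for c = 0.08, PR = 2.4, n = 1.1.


PR^(1/n) = 2.4^(1/1.1) = 2.21639205
eta_v = 1 - 0.08 * (2.21639205 - 1)
eta_v = 0.9027

0.9027


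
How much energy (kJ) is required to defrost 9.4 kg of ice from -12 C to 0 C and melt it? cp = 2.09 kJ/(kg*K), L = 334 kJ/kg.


Sensible heat = cp * dT = 2.09 * 12 = 25.08 kJ/kg
Total per kg = 25.08 + 334 = 359.08 kJ/kg
Q = m * total = 9.4 * 359.08
Q = 3375.4 kJ

3375.4


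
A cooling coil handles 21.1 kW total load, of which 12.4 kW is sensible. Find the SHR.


SHR = Q_sensible / Q_total
SHR = 12.4 / 21.1
SHR = 0.588

0.588


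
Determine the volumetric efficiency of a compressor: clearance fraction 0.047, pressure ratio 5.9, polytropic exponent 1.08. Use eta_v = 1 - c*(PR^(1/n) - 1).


PR^(1/n) = 5.9^(1/1.08) = 5.17311178
eta_v = 1 - 0.047 * (5.17311178 - 1)
eta_v = 0.8039

0.8039


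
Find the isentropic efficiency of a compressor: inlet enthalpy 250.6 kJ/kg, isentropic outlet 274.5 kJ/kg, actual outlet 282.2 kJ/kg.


dh_ideal = 274.5 - 250.6 = 23.9 kJ/kg
dh_actual = 282.2 - 250.6 = 31.6 kJ/kg
eta_s = dh_ideal / dh_actual = 23.9 / 31.6
eta_s = 0.7563

0.7563


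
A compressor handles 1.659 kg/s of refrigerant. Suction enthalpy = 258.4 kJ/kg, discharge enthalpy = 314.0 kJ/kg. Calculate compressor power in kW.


dh = 314.0 - 258.4 = 55.6 kJ/kg
W = m_dot * dh = 1.659 * 55.6 = 92.24 kW

92.24


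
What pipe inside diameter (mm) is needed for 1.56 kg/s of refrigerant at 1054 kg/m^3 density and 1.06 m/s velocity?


A = m_dot / (rho * v) = 1.56 / (1054 * 1.06) = 0.00139629802 m^2
d = sqrt(4*A/pi) * 1000
d = 42.2 mm

42.2


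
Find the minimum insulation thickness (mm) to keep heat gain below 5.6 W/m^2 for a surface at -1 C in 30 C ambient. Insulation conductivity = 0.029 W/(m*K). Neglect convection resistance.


dT = 30 - (-1) = 31 K
thickness = k * dT / q_max * 1000
thickness = 0.029 * 31 / 5.6 * 1000
thickness = 160.5 mm

160.5


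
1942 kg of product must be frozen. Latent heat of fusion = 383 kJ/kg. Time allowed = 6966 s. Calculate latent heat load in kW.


Q_lat = m * h_fg / t
Q_lat = 1942 * 383 / 6966
Q_lat = 106.77 kW

106.77


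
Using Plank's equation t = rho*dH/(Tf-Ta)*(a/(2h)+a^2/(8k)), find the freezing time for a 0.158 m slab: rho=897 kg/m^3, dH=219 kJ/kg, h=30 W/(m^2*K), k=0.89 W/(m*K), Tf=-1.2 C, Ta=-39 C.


dT = -1.2 - (-39) = 37.8 K
term1 = a/(2h) = 0.158/(2*30) = 0.002633333333
term2 = a^2/(8k) = 0.158^2/(8*0.89) = 0.003506179775
t = rho*dH*1000/dT * (term1 + term2)
t = 897*219*1000/37.8 * (0.002633333333 + 0.003506179775)
t = 31906 s

31906


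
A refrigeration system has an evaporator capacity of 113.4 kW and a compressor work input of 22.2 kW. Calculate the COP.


COP = Q_evap / W
COP = 113.4 / 22.2
COP = 5.108

5.108


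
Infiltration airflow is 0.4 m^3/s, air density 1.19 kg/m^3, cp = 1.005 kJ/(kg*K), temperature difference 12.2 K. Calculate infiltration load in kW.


Q = V_dot * rho * cp * dT
Q = 0.4 * 1.19 * 1.005 * 12.2
Q = 5.836 kW

5.836


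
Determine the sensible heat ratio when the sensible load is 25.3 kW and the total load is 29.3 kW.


SHR = Q_sensible / Q_total
SHR = 25.3 / 29.3
SHR = 0.863

0.863


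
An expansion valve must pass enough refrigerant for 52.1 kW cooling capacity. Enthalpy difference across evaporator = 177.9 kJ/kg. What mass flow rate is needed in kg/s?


m_dot = Q / dh
m_dot = 52.1 / 177.9
m_dot = 0.2929 kg/s

0.2929


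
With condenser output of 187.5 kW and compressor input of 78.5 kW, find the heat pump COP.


COP_hp = Q_cond / W
COP_hp = 187.5 / 78.5
COP_hp = 2.389

2.389


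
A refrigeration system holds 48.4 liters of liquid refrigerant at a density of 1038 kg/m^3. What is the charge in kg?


Charge = V * rho / 1000
Charge = 48.4 * 1038 / 1000
Charge = 50.24 kg

50.24


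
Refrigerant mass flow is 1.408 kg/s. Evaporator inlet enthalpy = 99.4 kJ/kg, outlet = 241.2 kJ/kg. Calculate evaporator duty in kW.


dh = 241.2 - 99.4 = 141.8 kJ/kg
Q_evap = m_dot * dh = 1.408 * 141.8
Q_evap = 199.65 kW

199.65


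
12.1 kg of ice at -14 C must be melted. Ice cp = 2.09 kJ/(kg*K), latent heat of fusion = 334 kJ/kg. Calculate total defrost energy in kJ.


Sensible heat = cp * dT = 2.09 * 14 = 29.26 kJ/kg
Total per kg = 29.26 + 334 = 363.26 kJ/kg
Q = m * total = 12.1 * 363.26
Q = 4395.4 kJ

4395.4


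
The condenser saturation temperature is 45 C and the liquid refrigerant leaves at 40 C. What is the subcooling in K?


Subcooling = T_cond - T_liquid
Subcooling = 45 - 40
Subcooling = 5 K

5


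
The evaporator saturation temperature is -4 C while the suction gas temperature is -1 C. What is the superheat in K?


Superheat = T_suction - T_evap
Superheat = -1 - (-4)
Superheat = 3 K

3


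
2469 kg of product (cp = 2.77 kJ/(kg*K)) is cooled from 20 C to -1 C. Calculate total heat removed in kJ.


dT = 20 - (-1) = 21 K
Q = m * cp * dT = 2469 * 2.77 * 21
Q = 143622 kJ

143622


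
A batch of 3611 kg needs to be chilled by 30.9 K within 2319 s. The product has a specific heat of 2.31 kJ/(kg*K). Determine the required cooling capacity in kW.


Q = m * cp * dT / t
Q = 3611 * 2.31 * 30.9 / 2319
Q = 111.147 kW

111.147


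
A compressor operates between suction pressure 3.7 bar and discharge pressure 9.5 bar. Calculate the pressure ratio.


PR = P_high / P_low
PR = 9.5 / 3.7
PR = 2.568

2.568


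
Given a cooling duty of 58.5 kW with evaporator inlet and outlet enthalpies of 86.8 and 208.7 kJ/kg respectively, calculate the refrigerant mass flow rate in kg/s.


dh = 208.7 - 86.8 = 121.9 kJ/kg
m_dot = Q / dh = 58.5 / 121.9 = 0.4799 kg/s

0.4799


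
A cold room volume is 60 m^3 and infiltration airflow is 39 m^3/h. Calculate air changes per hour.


ACH = flow / volume
ACH = 39 / 60
ACH = 0.65

0.65


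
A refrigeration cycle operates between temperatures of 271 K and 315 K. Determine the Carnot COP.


dT = 315 - 271 = 44 K
COP_carnot = T_cold / dT = 271 / 44
COP_carnot = 6.159

6.159


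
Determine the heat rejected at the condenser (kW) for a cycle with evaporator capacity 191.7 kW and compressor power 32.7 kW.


Q_cond = Q_evap + W
Q_cond = 191.7 + 32.7
Q_cond = 224.4 kW

224.4


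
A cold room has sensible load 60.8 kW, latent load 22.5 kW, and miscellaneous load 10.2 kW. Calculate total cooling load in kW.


Q_total = Q_s + Q_l + Q_misc
Q_total = 60.8 + 22.5 + 10.2
Q_total = 93.5 kW

93.5


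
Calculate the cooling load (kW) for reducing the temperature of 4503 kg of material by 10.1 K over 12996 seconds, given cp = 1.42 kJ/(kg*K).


Q = m * cp * dT / t
Q = 4503 * 1.42 * 10.1 / 12996
Q = 4.969 kW

4.969


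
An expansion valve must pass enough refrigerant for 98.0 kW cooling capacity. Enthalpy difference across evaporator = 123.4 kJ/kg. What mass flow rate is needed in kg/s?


m_dot = Q / dh
m_dot = 98.0 / 123.4
m_dot = 0.7942 kg/s

0.7942


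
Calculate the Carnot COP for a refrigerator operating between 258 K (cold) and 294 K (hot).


dT = 294 - 258 = 36 K
COP_carnot = T_cold / dT = 258 / 36
COP_carnot = 7.167

7.167


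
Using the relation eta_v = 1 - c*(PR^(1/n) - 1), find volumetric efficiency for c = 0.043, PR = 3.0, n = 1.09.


PR^(1/n) = 3.0^(1/1.09) = 2.73984454
eta_v = 1 - 0.043 * (2.73984454 - 1)
eta_v = 0.9252

0.9252


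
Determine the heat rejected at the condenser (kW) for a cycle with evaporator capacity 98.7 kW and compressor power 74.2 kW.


Q_cond = Q_evap + W
Q_cond = 98.7 + 74.2
Q_cond = 172.9 kW

172.9


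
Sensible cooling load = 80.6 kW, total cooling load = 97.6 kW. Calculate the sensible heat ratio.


SHR = Q_sensible / Q_total
SHR = 80.6 / 97.6
SHR = 0.826

0.826


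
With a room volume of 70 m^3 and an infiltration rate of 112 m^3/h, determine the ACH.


ACH = flow / volume
ACH = 112 / 70
ACH = 1.6

1.6


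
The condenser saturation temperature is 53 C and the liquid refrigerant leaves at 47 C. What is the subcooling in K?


Subcooling = T_cond - T_liquid
Subcooling = 53 - 47
Subcooling = 6 K

6


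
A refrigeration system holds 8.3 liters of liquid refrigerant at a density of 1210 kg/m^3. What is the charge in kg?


Charge = V * rho / 1000
Charge = 8.3 * 1210 / 1000
Charge = 10.04 kg

10.04


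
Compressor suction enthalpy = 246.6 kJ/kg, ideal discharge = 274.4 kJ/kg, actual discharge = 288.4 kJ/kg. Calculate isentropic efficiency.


dh_ideal = 274.4 - 246.6 = 27.8 kJ/kg
dh_actual = 288.4 - 246.6 = 41.8 kJ/kg
eta_s = dh_ideal / dh_actual = 27.8 / 41.8
eta_s = 0.6651

0.6651


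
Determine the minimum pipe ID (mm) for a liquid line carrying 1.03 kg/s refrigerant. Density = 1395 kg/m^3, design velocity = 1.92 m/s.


A = m_dot / (rho * v) = 1.03 / (1395 * 1.92) = 0.000384557945 m^2
d = sqrt(4*A/pi) * 1000
d = 22.1 mm

22.1


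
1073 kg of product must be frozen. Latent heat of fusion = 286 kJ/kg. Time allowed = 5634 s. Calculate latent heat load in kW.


Q_lat = m * h_fg / t
Q_lat = 1073 * 286 / 5634
Q_lat = 54.47 kW

54.47


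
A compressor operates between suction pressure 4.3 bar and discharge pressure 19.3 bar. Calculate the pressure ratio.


PR = P_high / P_low
PR = 19.3 / 4.3
PR = 4.488

4.488


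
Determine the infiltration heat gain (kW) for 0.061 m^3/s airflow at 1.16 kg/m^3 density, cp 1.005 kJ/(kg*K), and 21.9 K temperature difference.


Q = V_dot * rho * cp * dT
Q = 0.061 * 1.16 * 1.005 * 21.9
Q = 1.557 kW

1.557


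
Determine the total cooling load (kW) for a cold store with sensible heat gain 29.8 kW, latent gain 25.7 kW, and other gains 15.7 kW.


Q_total = Q_s + Q_l + Q_misc
Q_total = 29.8 + 25.7 + 15.7
Q_total = 71.2 kW

71.2


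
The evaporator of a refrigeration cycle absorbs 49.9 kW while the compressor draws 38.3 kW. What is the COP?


COP = Q_evap / W
COP = 49.9 / 38.3
COP = 1.303

1.303


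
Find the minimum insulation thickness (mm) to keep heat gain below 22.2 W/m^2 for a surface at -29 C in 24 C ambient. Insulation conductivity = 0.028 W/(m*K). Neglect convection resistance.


dT = 24 - (-29) = 53 K
thickness = k * dT / q_max * 1000
thickness = 0.028 * 53 / 22.2 * 1000
thickness = 66.8 mm

66.8


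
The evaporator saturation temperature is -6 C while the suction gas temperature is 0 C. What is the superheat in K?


Superheat = T_suction - T_evap
Superheat = 0 - (-6)
Superheat = 6 K

6


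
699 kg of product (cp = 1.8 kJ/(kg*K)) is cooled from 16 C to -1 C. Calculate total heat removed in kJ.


dT = 16 - (-1) = 17 K
Q = m * cp * dT = 699 * 1.8 * 17
Q = 21389 kJ

21389


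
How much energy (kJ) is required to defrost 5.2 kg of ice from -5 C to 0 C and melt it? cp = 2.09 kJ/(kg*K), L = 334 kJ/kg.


Sensible heat = cp * dT = 2.09 * 5 = 10.45 kJ/kg
Total per kg = 10.45 + 334 = 344.45 kJ/kg
Q = m * total = 5.2 * 344.45
Q = 1791.1 kJ

1791.1


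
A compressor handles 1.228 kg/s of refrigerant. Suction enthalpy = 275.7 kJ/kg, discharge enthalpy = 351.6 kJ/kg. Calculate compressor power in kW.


dh = 351.6 - 275.7 = 75.9 kJ/kg
W = m_dot * dh = 1.228 * 75.9 = 93.21 kW

93.21


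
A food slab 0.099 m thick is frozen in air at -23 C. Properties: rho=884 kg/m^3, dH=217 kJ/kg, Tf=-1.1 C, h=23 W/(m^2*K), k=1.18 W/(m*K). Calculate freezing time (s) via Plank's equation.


dT = -1.1 - (-23) = 21.9 K
term1 = a/(2h) = 0.099/(2*23) = 0.002152173913
term2 = a^2/(8k) = 0.099^2/(8*1.18) = 0.001038241525
t = rho*dH*1000/dT * (term1 + term2)
t = 884*217*1000/21.9 * (0.002152173913 + 0.001038241525)
t = 27946 s

27946


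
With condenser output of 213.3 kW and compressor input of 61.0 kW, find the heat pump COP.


COP_hp = Q_cond / W
COP_hp = 213.3 / 61.0
COP_hp = 3.497

3.497


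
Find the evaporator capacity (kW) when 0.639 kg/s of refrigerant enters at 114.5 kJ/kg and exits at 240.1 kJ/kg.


dh = 240.1 - 114.5 = 125.6 kJ/kg
Q_evap = m_dot * dh = 0.639 * 125.6
Q_evap = 80.26 kW

80.26


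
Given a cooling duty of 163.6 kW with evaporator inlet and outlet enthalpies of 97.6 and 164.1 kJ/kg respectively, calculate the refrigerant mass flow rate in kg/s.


dh = 164.1 - 97.6 = 66.5 kJ/kg
m_dot = Q / dh = 163.6 / 66.5 = 2.4602 kg/s

2.4602


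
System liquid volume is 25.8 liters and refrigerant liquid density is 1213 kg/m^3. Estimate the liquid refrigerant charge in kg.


Charge = V * rho / 1000
Charge = 25.8 * 1213 / 1000
Charge = 31.3 kg

31.3


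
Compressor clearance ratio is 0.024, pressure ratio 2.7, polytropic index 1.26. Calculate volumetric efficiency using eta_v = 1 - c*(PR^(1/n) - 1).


PR^(1/n) = 2.7^(1/1.26) = 2.19964296
eta_v = 1 - 0.024 * (2.19964296 - 1)
eta_v = 0.9712

0.9712


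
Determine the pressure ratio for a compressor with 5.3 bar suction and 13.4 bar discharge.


PR = P_high / P_low
PR = 13.4 / 5.3
PR = 2.528

2.528


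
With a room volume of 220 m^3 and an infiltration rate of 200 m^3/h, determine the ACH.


ACH = flow / volume
ACH = 200 / 220
ACH = 0.909

0.909


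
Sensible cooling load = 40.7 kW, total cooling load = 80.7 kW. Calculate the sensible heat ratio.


SHR = Q_sensible / Q_total
SHR = 40.7 / 80.7
SHR = 0.504

0.504


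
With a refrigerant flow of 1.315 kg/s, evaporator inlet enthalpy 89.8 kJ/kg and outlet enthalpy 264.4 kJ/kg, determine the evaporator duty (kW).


dh = 264.4 - 89.8 = 174.6 kJ/kg
Q_evap = m_dot * dh = 1.315 * 174.6
Q_evap = 229.6 kW

229.6


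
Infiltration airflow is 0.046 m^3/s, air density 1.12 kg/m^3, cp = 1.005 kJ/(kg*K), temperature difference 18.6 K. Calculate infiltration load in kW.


Q = V_dot * rho * cp * dT
Q = 0.046 * 1.12 * 1.005 * 18.6
Q = 0.963 kW

0.963


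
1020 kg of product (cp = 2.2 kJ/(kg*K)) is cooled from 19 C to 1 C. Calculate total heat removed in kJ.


dT = 19 - (1) = 18 K
Q = m * cp * dT = 1020 * 2.2 * 18
Q = 40392 kJ

40392


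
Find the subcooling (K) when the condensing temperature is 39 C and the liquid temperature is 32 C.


Subcooling = T_cond - T_liquid
Subcooling = 39 - 32
Subcooling = 7 K

7


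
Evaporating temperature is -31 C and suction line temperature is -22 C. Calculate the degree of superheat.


Superheat = T_suction - T_evap
Superheat = -22 - (-31)
Superheat = 9 K

9


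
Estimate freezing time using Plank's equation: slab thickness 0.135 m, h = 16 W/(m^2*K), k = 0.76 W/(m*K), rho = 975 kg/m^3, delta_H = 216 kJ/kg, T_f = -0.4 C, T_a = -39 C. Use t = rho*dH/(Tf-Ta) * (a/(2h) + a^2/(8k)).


dT = -0.4 - (-39) = 38.6 K
term1 = a/(2h) = 0.135/(2*16) = 0.00421875
term2 = a^2/(8k) = 0.135^2/(8*0.76) = 0.002997532895
t = rho*dH*1000/dT * (term1 + term2)
t = 975*216*1000/38.6 * (0.00421875 + 0.002997532895)
t = 39372 s

39372


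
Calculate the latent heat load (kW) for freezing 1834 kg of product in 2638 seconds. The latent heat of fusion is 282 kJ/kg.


Q_lat = m * h_fg / t
Q_lat = 1834 * 282 / 2638
Q_lat = 196.05 kW

196.05


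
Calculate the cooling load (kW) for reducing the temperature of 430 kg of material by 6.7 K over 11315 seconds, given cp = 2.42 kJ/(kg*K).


Q = m * cp * dT / t
Q = 430 * 2.42 * 6.7 / 11315
Q = 0.616 kW

0.616


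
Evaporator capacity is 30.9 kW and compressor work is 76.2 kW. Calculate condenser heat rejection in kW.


Q_cond = Q_evap + W
Q_cond = 30.9 + 76.2
Q_cond = 107.1 kW

107.1


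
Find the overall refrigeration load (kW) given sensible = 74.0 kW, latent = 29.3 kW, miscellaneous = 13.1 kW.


Q_total = Q_s + Q_l + Q_misc
Q_total = 74.0 + 29.3 + 13.1
Q_total = 116.4 kW

116.4


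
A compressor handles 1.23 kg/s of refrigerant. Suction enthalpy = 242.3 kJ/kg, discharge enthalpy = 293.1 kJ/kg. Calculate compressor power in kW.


dh = 293.1 - 242.3 = 50.8 kJ/kg
W = m_dot * dh = 1.23 * 50.8 = 62.48 kW

62.48


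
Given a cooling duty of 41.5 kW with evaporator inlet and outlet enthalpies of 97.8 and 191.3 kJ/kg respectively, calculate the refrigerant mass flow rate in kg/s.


dh = 191.3 - 97.8 = 93.5 kJ/kg
m_dot = Q / dh = 41.5 / 93.5 = 0.4439 kg/s

0.4439


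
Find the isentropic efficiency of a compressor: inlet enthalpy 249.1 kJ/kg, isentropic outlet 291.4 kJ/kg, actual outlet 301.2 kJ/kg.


dh_ideal = 291.4 - 249.1 = 42.3 kJ/kg
dh_actual = 301.2 - 249.1 = 52.1 kJ/kg
eta_s = dh_ideal / dh_actual = 42.3 / 52.1
eta_s = 0.8119

0.8119


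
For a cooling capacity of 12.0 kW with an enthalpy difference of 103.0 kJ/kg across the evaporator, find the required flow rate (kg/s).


m_dot = Q / dh
m_dot = 12.0 / 103.0
m_dot = 0.1165 kg/s

0.1165


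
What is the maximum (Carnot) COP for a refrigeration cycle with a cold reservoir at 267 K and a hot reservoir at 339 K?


dT = 339 - 267 = 72 K
COP_carnot = T_cold / dT = 267 / 72
COP_carnot = 3.708

3.708


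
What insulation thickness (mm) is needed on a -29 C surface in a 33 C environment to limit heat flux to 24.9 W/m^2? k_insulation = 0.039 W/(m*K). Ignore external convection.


dT = 33 - (-29) = 62 K
thickness = k * dT / q_max * 1000
thickness = 0.039 * 62 / 24.9 * 1000
thickness = 97.1 mm

97.1


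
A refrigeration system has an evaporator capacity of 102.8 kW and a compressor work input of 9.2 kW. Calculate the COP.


COP = Q_evap / W
COP = 102.8 / 9.2
COP = 11.174

11.174


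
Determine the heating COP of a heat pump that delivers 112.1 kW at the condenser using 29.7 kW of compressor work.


COP_hp = Q_cond / W
COP_hp = 112.1 / 29.7
COP_hp = 3.774

3.774


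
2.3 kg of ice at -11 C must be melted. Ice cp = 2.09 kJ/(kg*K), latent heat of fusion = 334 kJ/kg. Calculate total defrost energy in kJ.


Sensible heat = cp * dT = 2.09 * 11 = 22.99 kJ/kg
Total per kg = 22.99 + 334 = 356.99 kJ/kg
Q = m * total = 2.3 * 356.99
Q = 821.1 kJ

821.1


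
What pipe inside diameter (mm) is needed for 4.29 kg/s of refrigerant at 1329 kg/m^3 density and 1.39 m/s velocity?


A = m_dot / (rho * v) = 4.29 / (1329 * 1.39) = 0.002322295662 m^2
d = sqrt(4*A/pi) * 1000
d = 54.4 mm

54.4


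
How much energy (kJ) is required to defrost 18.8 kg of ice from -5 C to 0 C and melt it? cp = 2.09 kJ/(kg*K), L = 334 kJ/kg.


Sensible heat = cp * dT = 2.09 * 5 = 10.45 kJ/kg
Total per kg = 10.45 + 334 = 344.45 kJ/kg
Q = m * total = 18.8 * 344.45
Q = 6475.7 kJ

6475.7


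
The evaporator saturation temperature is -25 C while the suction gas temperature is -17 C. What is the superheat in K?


Superheat = T_suction - T_evap
Superheat = -17 - (-25)
Superheat = 8 K

8


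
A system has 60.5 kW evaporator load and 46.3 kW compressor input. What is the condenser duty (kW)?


Q_cond = Q_evap + W
Q_cond = 60.5 + 46.3
Q_cond = 106.8 kW

106.8


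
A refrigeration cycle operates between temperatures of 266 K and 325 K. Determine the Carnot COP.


dT = 325 - 266 = 59 K
COP_carnot = T_cold / dT = 266 / 59
COP_carnot = 4.508

4.508


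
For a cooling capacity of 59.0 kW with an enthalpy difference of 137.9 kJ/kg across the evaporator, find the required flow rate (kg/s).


m_dot = Q / dh
m_dot = 59.0 / 137.9
m_dot = 0.4278 kg/s

0.4278


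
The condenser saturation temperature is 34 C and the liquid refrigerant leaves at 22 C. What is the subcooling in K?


Subcooling = T_cond - T_liquid
Subcooling = 34 - 22
Subcooling = 12 K

12


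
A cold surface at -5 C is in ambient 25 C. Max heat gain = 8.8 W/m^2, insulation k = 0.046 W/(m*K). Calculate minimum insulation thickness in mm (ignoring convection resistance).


dT = 25 - (-5) = 30 K
thickness = k * dT / q_max * 1000
thickness = 0.046 * 30 / 8.8 * 1000
thickness = 156.8 mm

156.8


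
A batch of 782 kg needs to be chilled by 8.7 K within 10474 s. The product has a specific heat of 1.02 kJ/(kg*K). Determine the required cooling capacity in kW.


Q = m * cp * dT / t
Q = 782 * 1.02 * 8.7 / 10474
Q = 0.663 kW

0.663


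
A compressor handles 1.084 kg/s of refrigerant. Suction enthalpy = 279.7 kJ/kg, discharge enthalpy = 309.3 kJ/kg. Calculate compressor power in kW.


dh = 309.3 - 279.7 = 29.6 kJ/kg
W = m_dot * dh = 1.084 * 29.6 = 32.09 kW

32.09


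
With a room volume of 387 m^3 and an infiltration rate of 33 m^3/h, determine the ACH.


ACH = flow / volume
ACH = 33 / 387
ACH = 0.085

0.085


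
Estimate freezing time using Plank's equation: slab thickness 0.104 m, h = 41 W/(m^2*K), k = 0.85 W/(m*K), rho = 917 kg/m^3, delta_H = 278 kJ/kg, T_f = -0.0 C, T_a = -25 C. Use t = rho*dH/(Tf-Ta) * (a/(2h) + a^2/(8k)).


dT = -0.0 - (-25) = 25.0 K
term1 = a/(2h) = 0.104/(2*41) = 0.001268292683
term2 = a^2/(8k) = 0.104^2/(8*0.85) = 0.001590588235
t = rho*dH*1000/dT * (term1 + term2)
t = 917*278*1000/25.0 * (0.001268292683 + 0.001590588235)
t = 29152 s

29152
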